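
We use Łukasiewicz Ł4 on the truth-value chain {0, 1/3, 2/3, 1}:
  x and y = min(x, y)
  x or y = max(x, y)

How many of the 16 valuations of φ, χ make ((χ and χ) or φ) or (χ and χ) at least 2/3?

φ = 0, χ = 0 ↦ 0  <
φ = 0, χ = 1/3 ↦ 1/3  <
φ = 0, χ = 2/3 ↦ 2/3  ≥
φ = 0, χ = 1 ↦ 1  ≥
φ = 1/3, χ = 0 ↦ 1/3  <
φ = 1/3, χ = 1/3 ↦ 1/3  <
φ = 1/3, χ = 2/3 ↦ 2/3  ≥
φ = 1/3, χ = 1 ↦ 1  ≥
φ = 2/3, χ = 0 ↦ 2/3  ≥
φ = 2/3, χ = 1/3 ↦ 2/3  ≥
φ = 2/3, χ = 2/3 ↦ 2/3  ≥
φ = 2/3, χ = 1 ↦ 1  ≥
φ = 1, χ = 0 ↦ 1  ≥
φ = 1, χ = 1/3 ↦ 1  ≥
φ = 1, χ = 2/3 ↦ 1  ≥
φ = 1, χ = 1 ↦ 1  ≥
So 12 of the 16 assignments meet the threshold.

12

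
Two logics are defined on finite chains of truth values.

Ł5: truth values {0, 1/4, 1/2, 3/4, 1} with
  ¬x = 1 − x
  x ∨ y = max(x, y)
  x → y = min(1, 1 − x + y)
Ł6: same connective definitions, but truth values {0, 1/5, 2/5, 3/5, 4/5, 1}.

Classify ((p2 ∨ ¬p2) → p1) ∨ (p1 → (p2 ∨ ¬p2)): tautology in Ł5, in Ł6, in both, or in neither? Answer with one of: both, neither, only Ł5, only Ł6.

In Ł5: every assignment gives 1 — tautology.
In Ł6: every assignment gives 1 — tautology.

both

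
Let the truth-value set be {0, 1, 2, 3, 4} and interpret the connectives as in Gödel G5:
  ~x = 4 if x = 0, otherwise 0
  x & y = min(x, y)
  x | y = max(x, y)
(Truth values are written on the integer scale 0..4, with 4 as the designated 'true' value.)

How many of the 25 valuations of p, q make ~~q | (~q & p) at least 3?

22

value 4: 21 assignments (counts)
value 3: 1 assignment (counts)
value 2: 1 assignment
value 1: 1 assignment
value 0: 1 assignment
So 22 of the 25 assignments meet the threshold.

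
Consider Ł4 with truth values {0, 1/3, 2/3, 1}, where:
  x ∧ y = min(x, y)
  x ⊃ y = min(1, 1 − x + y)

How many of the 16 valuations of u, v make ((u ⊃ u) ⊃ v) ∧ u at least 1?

u = 0, v = 0 ↦ 0  <
u = 0, v = 1/3 ↦ 0  <
u = 0, v = 2/3 ↦ 0  <
u = 0, v = 1 ↦ 0  <
u = 1/3, v = 0 ↦ 0  <
u = 1/3, v = 1/3 ↦ 1/3  <
u = 1/3, v = 2/3 ↦ 1/3  <
u = 1/3, v = 1 ↦ 1/3  <
u = 2/3, v = 0 ↦ 0  <
u = 2/3, v = 1/3 ↦ 1/3  <
u = 2/3, v = 2/3 ↦ 2/3  <
u = 2/3, v = 1 ↦ 2/3  <
u = 1, v = 0 ↦ 0  <
u = 1, v = 1/3 ↦ 1/3  <
u = 1, v = 2/3 ↦ 2/3  <
u = 1, v = 1 ↦ 1  ≥
So 1 of the 16 assignments meets the threshold.

1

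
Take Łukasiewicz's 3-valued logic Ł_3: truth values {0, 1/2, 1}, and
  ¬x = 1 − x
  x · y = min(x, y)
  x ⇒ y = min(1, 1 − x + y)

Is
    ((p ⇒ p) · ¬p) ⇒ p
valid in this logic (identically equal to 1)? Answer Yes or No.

No

Counterexample: take p = 0.
p ⇒ p = 0 ⇒ 0 = 1
¬p = ¬0 = 1
(p ⇒ p) · ¬p = 1 · 1 = 1
((p ⇒ p) · ¬p) ⇒ p = 1 ⇒ 0 = 0
This gives 0 ≠ 1.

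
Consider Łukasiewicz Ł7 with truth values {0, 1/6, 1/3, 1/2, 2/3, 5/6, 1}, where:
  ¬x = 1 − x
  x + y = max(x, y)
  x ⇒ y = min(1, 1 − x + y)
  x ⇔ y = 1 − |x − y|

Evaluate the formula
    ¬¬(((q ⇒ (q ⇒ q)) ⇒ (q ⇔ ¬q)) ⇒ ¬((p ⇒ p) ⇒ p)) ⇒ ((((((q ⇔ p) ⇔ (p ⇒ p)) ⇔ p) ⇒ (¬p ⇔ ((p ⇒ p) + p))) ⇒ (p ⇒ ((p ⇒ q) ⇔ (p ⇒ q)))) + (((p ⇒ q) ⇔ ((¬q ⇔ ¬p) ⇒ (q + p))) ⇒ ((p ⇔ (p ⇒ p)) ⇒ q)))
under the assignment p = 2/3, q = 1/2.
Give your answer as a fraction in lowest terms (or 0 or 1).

1

q ⇒ q = 1/2 ⇒ 1/2 = 1
q ⇒ (q ⇒ q) = 1/2 ⇒ 1 = 1
¬q = ¬1/2 = 1/2
q ⇔ ¬q = 1/2 ⇔ 1/2 = 1
(q ⇒ (q ⇒ q)) ⇒ (q ⇔ ¬q) = 1 ⇒ 1 = 1
p ⇒ p = 2/3 ⇒ 2/3 = 1
(p ⇒ p) ⇒ p = 1 ⇒ 2/3 = 2/3
¬((p ⇒ p) ⇒ p) = ¬2/3 = 1/3
((q ⇒ (q ⇒ q)) ⇒ (q ⇔ ¬q)) ⇒ ¬((p ⇒ p) ⇒ p) = 1 ⇒ 1/3 = 1/3
¬(((q ⇒ (q ⇒ q)) ⇒ (q ⇔ ¬q)) ⇒ ¬((p ⇒ p) ⇒ p)) = ¬1/3 = 2/3
¬¬(((q ⇒ (q ⇒ q)) ⇒ (q ⇔ ¬q)) ⇒ ¬((p ⇒ p) ⇒ p)) = ¬2/3 = 1/3
q ⇔ p = 1/2 ⇔ 2/3 = 5/6
p ⇒ p = 2/3 ⇒ 2/3 = 1
(q ⇔ p) ⇔ (p ⇒ p) = 5/6 ⇔ 1 = 5/6
((q ⇔ p) ⇔ (p ⇒ p)) ⇔ p = 5/6 ⇔ 2/3 = 5/6
¬p = ¬2/3 = 1/3
p ⇒ p = 2/3 ⇒ 2/3 = 1
(p ⇒ p) + p = 1 + 2/3 = 1
¬p ⇔ ((p ⇒ p) + p) = 1/3 ⇔ 1 = 1/3
(((q ⇔ p) ⇔ (p ⇒ p)) ⇔ p) ⇒ (¬p ⇔ ((p ⇒ p) + p)) = 5/6 ⇒ 1/3 = 1/2
p ⇒ q = 2/3 ⇒ 1/2 = 5/6
p ⇒ q = 2/3 ⇒ 1/2 = 5/6
(p ⇒ q) ⇔ (p ⇒ q) = 5/6 ⇔ 5/6 = 1
p ⇒ ((p ⇒ q) ⇔ (p ⇒ q)) = 2/3 ⇒ 1 = 1
((((q ⇔ p) ⇔ (p ⇒ p)) ⇔ p) ⇒ (¬p ⇔ ((p ⇒ p) + p))) ⇒ (p ⇒ ((p ⇒ q) ⇔ (p ⇒ q))) = 1/2 ⇒ 1 = 1
p ⇒ q = 2/3 ⇒ 1/2 = 5/6
¬q = ¬1/2 = 1/2
¬p = ¬2/3 = 1/3
¬q ⇔ ¬p = 1/2 ⇔ 1/3 = 5/6
q + p = 1/2 + 2/3 = 2/3
(¬q ⇔ ¬p) ⇒ (q + p) = 5/6 ⇒ 2/3 = 5/6
(p ⇒ q) ⇔ ((¬q ⇔ ¬p) ⇒ (q + p)) = 5/6 ⇔ 5/6 = 1
p ⇒ p = 2/3 ⇒ 2/3 = 1
p ⇔ (p ⇒ p) = 2/3 ⇔ 1 = 2/3
(p ⇔ (p ⇒ p)) ⇒ q = 2/3 ⇒ 1/2 = 5/6
((p ⇒ q) ⇔ ((¬q ⇔ ¬p) ⇒ (q + p))) ⇒ ((p ⇔ (p ⇒ p)) ⇒ q) = 1 ⇒ 5/6 = 5/6
(((((q ⇔ p) ⇔ (p ⇒ p)) ⇔ p) ⇒ (¬p ⇔ ((p ⇒ p) + p))) ⇒ (p ⇒ ((p ⇒ q) ⇔ (p ⇒ q)))) + (((p ⇒ q) ⇔ ((¬q ⇔ ¬p) ⇒ (q + p))) ⇒ ((p ⇔ (p ⇒ p)) ⇒ q)) = 1 + 5/6 = 1
¬¬(((q ⇒ (q ⇒ q)) ⇒ (q ⇔ ¬q)) ⇒ ¬((p ⇒ p) ⇒ p)) ⇒ ((((((q ⇔ p) ⇔ (p ⇒ p)) ⇔ p) ⇒ (¬p ⇔ ((p ⇒ p) + p))) ⇒ (p ⇒ ((p ⇒ q) ⇔ (p ⇒ q)))) + (((p ⇒ q) ⇔ ((¬q ⇔ ¬p) ⇒ (q + p))) ⇒ ((p ⇔ (p ⇒ p)) ⇒ q))) = 1/3 ⇒ 1 = 1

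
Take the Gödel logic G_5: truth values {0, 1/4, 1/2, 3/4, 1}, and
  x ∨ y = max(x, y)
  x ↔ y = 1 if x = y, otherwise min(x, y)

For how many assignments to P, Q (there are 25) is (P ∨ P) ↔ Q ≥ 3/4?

value 1: 5 assignments (counts)
value 3/4: 2 assignments (counts)
value 1/2: 4 assignments
value 1/4: 6 assignments
value 0: 8 assignments
So 7 of the 25 assignments meet the threshold.

7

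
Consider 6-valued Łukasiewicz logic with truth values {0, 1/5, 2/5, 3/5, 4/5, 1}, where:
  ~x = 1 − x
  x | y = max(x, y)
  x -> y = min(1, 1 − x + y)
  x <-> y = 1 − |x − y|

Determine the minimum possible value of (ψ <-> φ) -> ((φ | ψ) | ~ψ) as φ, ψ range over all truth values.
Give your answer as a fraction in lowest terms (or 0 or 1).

Take φ = 2/5, ψ = 2/5:
ψ <-> φ = 2/5 <-> 2/5 = 1
φ | ψ = 2/5 | 2/5 = 2/5
~ψ = ~2/5 = 3/5
(φ | ψ) | ~ψ = 2/5 | 3/5 = 3/5
(ψ <-> φ) -> ((φ | ψ) | ~ψ) = 1 -> 3/5 = 3/5
No assignment yields a value below 3/5, so this is the minimum.

3/5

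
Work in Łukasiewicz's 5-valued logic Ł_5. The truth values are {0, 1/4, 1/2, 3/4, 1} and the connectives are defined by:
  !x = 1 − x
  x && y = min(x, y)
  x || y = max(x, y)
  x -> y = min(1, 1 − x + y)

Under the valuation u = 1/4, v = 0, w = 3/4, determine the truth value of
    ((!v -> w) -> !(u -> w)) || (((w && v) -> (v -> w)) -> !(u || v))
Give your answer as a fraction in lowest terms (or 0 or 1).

3/4

!v = !0 = 1
!v -> w = 1 -> 3/4 = 3/4
u -> w = 1/4 -> 3/4 = 1
!(u -> w) = !1 = 0
(!v -> w) -> !(u -> w) = 3/4 -> 0 = 1/4
w && v = 3/4 && 0 = 0
v -> w = 0 -> 3/4 = 1
(w && v) -> (v -> w) = 0 -> 1 = 1
u || v = 1/4 || 0 = 1/4
!(u || v) = !1/4 = 3/4
((w && v) -> (v -> w)) -> !(u || v) = 1 -> 3/4 = 3/4
((!v -> w) -> !(u -> w)) || (((w && v) -> (v -> w)) -> !(u || v)) = 1/4 || 3/4 = 3/4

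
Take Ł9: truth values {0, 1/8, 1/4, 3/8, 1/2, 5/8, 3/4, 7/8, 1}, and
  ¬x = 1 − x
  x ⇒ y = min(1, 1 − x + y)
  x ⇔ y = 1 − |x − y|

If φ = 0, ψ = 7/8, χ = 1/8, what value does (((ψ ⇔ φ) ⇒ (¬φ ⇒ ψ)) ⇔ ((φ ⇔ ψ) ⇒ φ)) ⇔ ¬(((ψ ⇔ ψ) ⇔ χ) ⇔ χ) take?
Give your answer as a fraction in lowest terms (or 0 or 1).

ψ ⇔ φ = 7/8 ⇔ 0 = 1/8
¬φ = ¬0 = 1
¬φ ⇒ ψ = 1 ⇒ 7/8 = 7/8
(ψ ⇔ φ) ⇒ (¬φ ⇒ ψ) = 1/8 ⇒ 7/8 = 1
φ ⇔ ψ = 0 ⇔ 7/8 = 1/8
(φ ⇔ ψ) ⇒ φ = 1/8 ⇒ 0 = 7/8
((ψ ⇔ φ) ⇒ (¬φ ⇒ ψ)) ⇔ ((φ ⇔ ψ) ⇒ φ) = 1 ⇔ 7/8 = 7/8
ψ ⇔ ψ = 7/8 ⇔ 7/8 = 1
(ψ ⇔ ψ) ⇔ χ = 1 ⇔ 1/8 = 1/8
((ψ ⇔ ψ) ⇔ χ) ⇔ χ = 1/8 ⇔ 1/8 = 1
¬(((ψ ⇔ ψ) ⇔ χ) ⇔ χ) = ¬1 = 0
(((ψ ⇔ φ) ⇒ (¬φ ⇒ ψ)) ⇔ ((φ ⇔ ψ) ⇒ φ)) ⇔ ¬(((ψ ⇔ ψ) ⇔ χ) ⇔ χ) = 7/8 ⇔ 0 = 1/8

1/8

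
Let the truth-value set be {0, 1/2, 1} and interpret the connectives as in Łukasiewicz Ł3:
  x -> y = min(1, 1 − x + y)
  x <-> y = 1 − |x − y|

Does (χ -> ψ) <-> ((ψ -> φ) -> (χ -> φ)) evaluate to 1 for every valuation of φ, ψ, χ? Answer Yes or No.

Counterexample: take φ = 1/2, ψ = 0, χ = 1/2.
χ -> ψ = 1/2 -> 0 = 1/2
ψ -> φ = 0 -> 1/2 = 1
χ -> φ = 1/2 -> 1/2 = 1
(ψ -> φ) -> (χ -> φ) = 1 -> 1 = 1
(χ -> ψ) <-> ((ψ -> φ) -> (χ -> φ)) = 1/2 <-> 1 = 1/2
This gives 1/2 ≠ 1.

No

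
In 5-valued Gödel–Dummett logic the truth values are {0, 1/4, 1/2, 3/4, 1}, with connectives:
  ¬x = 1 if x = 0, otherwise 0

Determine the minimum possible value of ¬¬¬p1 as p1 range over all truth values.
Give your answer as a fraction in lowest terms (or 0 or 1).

Take p1 = 1/4:
¬p1 = ¬1/4 = 0
¬¬p1 = ¬0 = 1
¬¬¬p1 = ¬1 = 0
No assignment yields a value below 0, so this is the minimum.

0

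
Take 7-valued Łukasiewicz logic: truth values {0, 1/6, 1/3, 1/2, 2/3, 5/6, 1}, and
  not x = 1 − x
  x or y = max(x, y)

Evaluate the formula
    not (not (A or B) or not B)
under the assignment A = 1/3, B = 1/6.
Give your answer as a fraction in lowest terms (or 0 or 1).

A or B = 1/3 or 1/6 = 1/3
not (A or B) = not 1/3 = 2/3
not B = not 1/6 = 5/6
not (A or B) or not B = 2/3 or 5/6 = 5/6
not (not (A or B) or not B) = not 5/6 = 1/6

1/6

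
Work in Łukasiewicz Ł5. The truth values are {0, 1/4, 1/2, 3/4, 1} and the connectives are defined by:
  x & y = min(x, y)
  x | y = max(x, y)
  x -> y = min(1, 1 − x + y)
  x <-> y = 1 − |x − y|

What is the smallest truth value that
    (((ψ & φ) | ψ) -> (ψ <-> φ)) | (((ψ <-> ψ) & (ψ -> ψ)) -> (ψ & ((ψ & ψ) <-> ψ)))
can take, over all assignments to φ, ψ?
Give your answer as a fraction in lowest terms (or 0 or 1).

Take φ = 0, ψ = 3/4:
ψ & φ = 3/4 & 0 = 0
(ψ & φ) | ψ = 0 | 3/4 = 3/4
ψ <-> φ = 3/4 <-> 0 = 1/4
((ψ & φ) | ψ) -> (ψ <-> φ) = 3/4 -> 1/4 = 1/2
ψ <-> ψ = 3/4 <-> 3/4 = 1
ψ -> ψ = 3/4 -> 3/4 = 1
(ψ <-> ψ) & (ψ -> ψ) = 1 & 1 = 1
ψ & ψ = 3/4 & 3/4 = 3/4
(ψ & ψ) <-> ψ = 3/4 <-> 3/4 = 1
ψ & ((ψ & ψ) <-> ψ) = 3/4 & 1 = 3/4
((ψ <-> ψ) & (ψ -> ψ)) -> (ψ & ((ψ & ψ) <-> ψ)) = 1 -> 3/4 = 3/4
(((ψ & φ) | ψ) -> (ψ <-> φ)) | (((ψ <-> ψ) & (ψ -> ψ)) -> (ψ & ((ψ & ψ) <-> ψ))) = 1/2 | 3/4 = 3/4
No assignment yields a value below 3/4, so this is the minimum.

3/4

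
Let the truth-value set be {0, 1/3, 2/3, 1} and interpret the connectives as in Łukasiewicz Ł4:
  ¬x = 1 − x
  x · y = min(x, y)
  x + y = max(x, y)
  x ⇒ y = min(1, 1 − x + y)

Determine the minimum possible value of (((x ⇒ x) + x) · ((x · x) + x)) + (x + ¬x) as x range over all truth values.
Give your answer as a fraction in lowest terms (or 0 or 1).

Take x = 1/3:
x ⇒ x = 1/3 ⇒ 1/3 = 1
(x ⇒ x) + x = 1 + 1/3 = 1
x · x = 1/3 · 1/3 = 1/3
(x · x) + x = 1/3 + 1/3 = 1/3
((x ⇒ x) + x) · ((x · x) + x) = 1 · 1/3 = 1/3
¬x = ¬1/3 = 2/3
x + ¬x = 1/3 + 2/3 = 2/3
(((x ⇒ x) + x) · ((x · x) + x)) + (x + ¬x) = 1/3 + 2/3 = 2/3
No assignment yields a value below 2/3, so this is the minimum.

2/3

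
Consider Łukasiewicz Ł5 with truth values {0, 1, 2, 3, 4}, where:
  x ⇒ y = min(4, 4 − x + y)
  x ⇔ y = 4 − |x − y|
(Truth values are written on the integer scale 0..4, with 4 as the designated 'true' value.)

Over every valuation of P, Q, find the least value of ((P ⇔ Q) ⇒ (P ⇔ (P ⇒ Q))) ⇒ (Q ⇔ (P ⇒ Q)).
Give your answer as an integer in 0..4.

2

Take P = 1, Q = 0:
P ⇔ Q = 1 ⇔ 0 = 3
P ⇒ Q = 1 ⇒ 0 = 3
P ⇔ (P ⇒ Q) = 1 ⇔ 3 = 2
(P ⇔ Q) ⇒ (P ⇔ (P ⇒ Q)) = 3 ⇒ 2 = 3
P ⇒ Q = 1 ⇒ 0 = 3
Q ⇔ (P ⇒ Q) = 0 ⇔ 3 = 1
((P ⇔ Q) ⇒ (P ⇔ (P ⇒ Q))) ⇒ (Q ⇔ (P ⇒ Q)) = 3 ⇒ 1 = 2
No assignment yields a value below 2, so this is the minimum.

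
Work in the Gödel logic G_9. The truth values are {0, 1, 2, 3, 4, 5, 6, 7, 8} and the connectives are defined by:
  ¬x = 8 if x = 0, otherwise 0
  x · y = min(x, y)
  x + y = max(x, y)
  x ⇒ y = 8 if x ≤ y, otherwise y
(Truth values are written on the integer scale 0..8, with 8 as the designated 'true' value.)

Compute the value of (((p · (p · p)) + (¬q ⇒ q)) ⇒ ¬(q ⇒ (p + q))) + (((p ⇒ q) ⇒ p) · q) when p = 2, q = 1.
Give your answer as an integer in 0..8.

1

p · p = 2 · 2 = 2
p · (p · p) = 2 · 2 = 2
¬q = ¬1 = 0
¬q ⇒ q = 0 ⇒ 1 = 8
(p · (p · p)) + (¬q ⇒ q) = 2 + 8 = 8
p + q = 2 + 1 = 2
q ⇒ (p + q) = 1 ⇒ 2 = 8
¬(q ⇒ (p + q)) = ¬8 = 0
((p · (p · p)) + (¬q ⇒ q)) ⇒ ¬(q ⇒ (p + q)) = 8 ⇒ 0 = 0
p ⇒ q = 2 ⇒ 1 = 1
(p ⇒ q) ⇒ p = 1 ⇒ 2 = 8
((p ⇒ q) ⇒ p) · q = 8 · 1 = 1
(((p · (p · p)) + (¬q ⇒ q)) ⇒ ¬(q ⇒ (p + q))) + (((p ⇒ q) ⇒ p) · q) = 0 + 1 = 1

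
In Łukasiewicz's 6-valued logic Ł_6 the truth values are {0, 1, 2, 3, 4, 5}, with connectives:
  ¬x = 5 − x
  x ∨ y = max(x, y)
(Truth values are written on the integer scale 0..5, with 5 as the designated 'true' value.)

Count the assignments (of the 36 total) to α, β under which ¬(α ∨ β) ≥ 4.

value 5: 1 assignment (counts)
value 4: 3 assignments (counts)
value 3: 5 assignments
value 2: 7 assignments
value 1: 9 assignments
value 0: 11 assignments
So 4 of the 36 assignments meet the threshold.

4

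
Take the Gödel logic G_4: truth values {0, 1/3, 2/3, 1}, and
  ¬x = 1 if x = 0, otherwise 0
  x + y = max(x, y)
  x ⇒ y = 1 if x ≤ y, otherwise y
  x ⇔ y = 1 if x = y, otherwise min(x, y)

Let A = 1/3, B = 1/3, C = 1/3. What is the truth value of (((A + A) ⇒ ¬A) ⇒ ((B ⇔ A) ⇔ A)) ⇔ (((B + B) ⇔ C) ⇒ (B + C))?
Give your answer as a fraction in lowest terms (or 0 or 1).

1/3

A + A = 1/3 + 1/3 = 1/3
¬A = ¬1/3 = 0
(A + A) ⇒ ¬A = 1/3 ⇒ 0 = 0
B ⇔ A = 1/3 ⇔ 1/3 = 1
(B ⇔ A) ⇔ A = 1 ⇔ 1/3 = 1/3
((A + A) ⇒ ¬A) ⇒ ((B ⇔ A) ⇔ A) = 0 ⇒ 1/3 = 1
B + B = 1/3 + 1/3 = 1/3
(B + B) ⇔ C = 1/3 ⇔ 1/3 = 1
B + C = 1/3 + 1/3 = 1/3
((B + B) ⇔ C) ⇒ (B + C) = 1 ⇒ 1/3 = 1/3
(((A + A) ⇒ ¬A) ⇒ ((B ⇔ A) ⇔ A)) ⇔ (((B + B) ⇔ C) ⇒ (B + C)) = 1 ⇔ 1/3 = 1/3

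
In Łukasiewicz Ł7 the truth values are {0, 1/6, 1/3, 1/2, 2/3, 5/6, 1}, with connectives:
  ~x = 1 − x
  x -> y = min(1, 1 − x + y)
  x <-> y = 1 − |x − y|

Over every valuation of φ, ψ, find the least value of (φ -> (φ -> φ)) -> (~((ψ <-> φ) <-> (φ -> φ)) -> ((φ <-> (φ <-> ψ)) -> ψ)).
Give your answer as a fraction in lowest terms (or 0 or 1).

Take φ = 1/2, ψ = 0:
φ -> φ = 1/2 -> 1/2 = 1
φ -> (φ -> φ) = 1/2 -> 1 = 1
ψ <-> φ = 0 <-> 1/2 = 1/2
φ -> φ = 1/2 -> 1/2 = 1
(ψ <-> φ) <-> (φ -> φ) = 1/2 <-> 1 = 1/2
~((ψ <-> φ) <-> (φ -> φ)) = ~1/2 = 1/2
φ <-> ψ = 1/2 <-> 0 = 1/2
φ <-> (φ <-> ψ) = 1/2 <-> 1/2 = 1
(φ <-> (φ <-> ψ)) -> ψ = 1 -> 0 = 0
~((ψ <-> φ) <-> (φ -> φ)) -> ((φ <-> (φ <-> ψ)) -> ψ) = 1/2 -> 0 = 1/2
(φ -> (φ -> φ)) -> (~((ψ <-> φ) <-> (φ -> φ)) -> ((φ <-> (φ <-> ψ)) -> ψ)) = 1 -> 1/2 = 1/2
No assignment yields a value below 1/2, so this is the minimum.

1/2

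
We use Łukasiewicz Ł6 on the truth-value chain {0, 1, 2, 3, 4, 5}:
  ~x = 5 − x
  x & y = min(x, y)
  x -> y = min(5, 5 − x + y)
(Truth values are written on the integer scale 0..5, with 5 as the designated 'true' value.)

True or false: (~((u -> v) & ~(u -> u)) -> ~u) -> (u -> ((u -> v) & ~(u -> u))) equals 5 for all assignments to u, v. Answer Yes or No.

At u = 2, v = 5, for instance:
u -> v = 2 -> 5 = 5
u -> u = 2 -> 2 = 5
~(u -> u) = ~5 = 0
(u -> v) & ~(u -> u) = 5 & 0 = 0
~((u -> v) & ~(u -> u)) = ~0 = 5
~u = ~2 = 3
~((u -> v) & ~(u -> u)) -> ~u = 5 -> 3 = 3
u -> ((u -> v) & ~(u -> u)) = 2 -> 0 = 3
(~((u -> v) & ~(u -> u)) -> ~u) -> (u -> ((u -> v) & ~(u -> u))) = 3 -> 3 = 5
and checking the remaining 35 assignments likewise gives ≥ 5 in every case.

Yes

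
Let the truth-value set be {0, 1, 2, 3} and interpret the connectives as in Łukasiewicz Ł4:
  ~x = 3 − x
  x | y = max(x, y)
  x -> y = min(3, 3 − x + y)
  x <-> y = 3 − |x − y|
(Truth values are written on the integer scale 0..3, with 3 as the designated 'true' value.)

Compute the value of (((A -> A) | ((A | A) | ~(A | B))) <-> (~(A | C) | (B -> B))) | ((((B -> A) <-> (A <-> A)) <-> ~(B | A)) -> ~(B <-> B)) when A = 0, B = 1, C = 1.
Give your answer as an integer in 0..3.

A -> A = 0 -> 0 = 3
A | A = 0 | 0 = 0
A | B = 0 | 1 = 1
~(A | B) = ~1 = 2
(A | A) | ~(A | B) = 0 | 2 = 2
(A -> A) | ((A | A) | ~(A | B)) = 3 | 2 = 3
A | C = 0 | 1 = 1
~(A | C) = ~1 = 2
B -> B = 1 -> 1 = 3
~(A | C) | (B -> B) = 2 | 3 = 3
((A -> A) | ((A | A) | ~(A | B))) <-> (~(A | C) | (B -> B)) = 3 <-> 3 = 3
B -> A = 1 -> 0 = 2
A <-> A = 0 <-> 0 = 3
(B -> A) <-> (A <-> A) = 2 <-> 3 = 2
B | A = 1 | 0 = 1
~(B | A) = ~1 = 2
((B -> A) <-> (A <-> A)) <-> ~(B | A) = 2 <-> 2 = 3
B <-> B = 1 <-> 1 = 3
~(B <-> B) = ~3 = 0
(((B -> A) <-> (A <-> A)) <-> ~(B | A)) -> ~(B <-> B) = 3 -> 0 = 0
(((A -> A) | ((A | A) | ~(A | B))) <-> (~(A | C) | (B -> B))) | ((((B -> A) <-> (A <-> A)) <-> ~(B | A)) -> ~(B <-> B)) = 3 | 0 = 3

3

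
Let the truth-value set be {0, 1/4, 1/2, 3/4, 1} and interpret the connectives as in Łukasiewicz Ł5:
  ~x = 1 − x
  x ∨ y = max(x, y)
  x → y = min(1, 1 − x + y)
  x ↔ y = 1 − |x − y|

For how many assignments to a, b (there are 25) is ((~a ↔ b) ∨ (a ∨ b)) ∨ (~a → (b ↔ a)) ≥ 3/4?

24

value 1: 22 assignments (counts)
value 3/4: 2 assignments (counts)
value 1/2: 1 assignment
So 24 of the 25 assignments meet the threshold.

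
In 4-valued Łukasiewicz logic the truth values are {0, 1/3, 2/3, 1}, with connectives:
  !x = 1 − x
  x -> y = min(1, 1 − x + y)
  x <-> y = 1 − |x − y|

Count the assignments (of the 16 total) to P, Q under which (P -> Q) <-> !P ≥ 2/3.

12

P = 0, Q = 0 ↦ 1  ≥
P = 0, Q = 1/3 ↦ 1  ≥
P = 0, Q = 2/3 ↦ 1  ≥
P = 0, Q = 1 ↦ 1  ≥
P = 1/3, Q = 0 ↦ 1  ≥
P = 1/3, Q = 1/3 ↦ 2/3  ≥
P = 1/3, Q = 2/3 ↦ 2/3  ≥
P = 1/3, Q = 1 ↦ 2/3  ≥
P = 2/3, Q = 0 ↦ 1  ≥
P = 2/3, Q = 1/3 ↦ 2/3  ≥
P = 2/3, Q = 2/3 ↦ 1/3  <
P = 2/3, Q = 1 ↦ 1/3  <
P = 1, Q = 0 ↦ 1  ≥
P = 1, Q = 1/3 ↦ 2/3  ≥
P = 1, Q = 2/3 ↦ 1/3  <
P = 1, Q = 1 ↦ 0  <
So 12 of the 16 assignments meet the threshold.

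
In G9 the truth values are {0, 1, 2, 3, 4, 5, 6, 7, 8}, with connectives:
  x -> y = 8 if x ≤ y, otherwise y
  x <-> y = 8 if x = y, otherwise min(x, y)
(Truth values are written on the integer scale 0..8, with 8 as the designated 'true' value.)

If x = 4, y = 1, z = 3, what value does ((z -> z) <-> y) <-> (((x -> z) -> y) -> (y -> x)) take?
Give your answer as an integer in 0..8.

z -> z = 3 -> 3 = 8
(z -> z) <-> y = 8 <-> 1 = 1
x -> z = 4 -> 3 = 3
(x -> z) -> y = 3 -> 1 = 1
y -> x = 1 -> 4 = 8
((x -> z) -> y) -> (y -> x) = 1 -> 8 = 8
((z -> z) <-> y) <-> (((x -> z) -> y) -> (y -> x)) = 1 <-> 8 = 1

1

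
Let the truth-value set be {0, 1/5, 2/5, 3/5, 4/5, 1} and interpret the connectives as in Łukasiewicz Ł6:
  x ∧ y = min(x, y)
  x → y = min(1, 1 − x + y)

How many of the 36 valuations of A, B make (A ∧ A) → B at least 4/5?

26

value 1: 21 assignments (counts)
value 4/5: 5 assignments (counts)
value 3/5: 4 assignments
value 2/5: 3 assignments
value 1/5: 2 assignments
value 0: 1 assignment
So 26 of the 36 assignments meet the threshold.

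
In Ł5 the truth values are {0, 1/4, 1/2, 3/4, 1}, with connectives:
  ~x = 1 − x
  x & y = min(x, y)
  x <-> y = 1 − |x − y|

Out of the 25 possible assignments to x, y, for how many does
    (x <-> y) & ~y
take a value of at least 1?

value 1: 1 assignment (counts)
value 3/4: 4 assignments
value 1/2: 7 assignments
value 1/4: 7 assignments
value 0: 6 assignments
So 1 of the 25 assignments meets the threshold.

1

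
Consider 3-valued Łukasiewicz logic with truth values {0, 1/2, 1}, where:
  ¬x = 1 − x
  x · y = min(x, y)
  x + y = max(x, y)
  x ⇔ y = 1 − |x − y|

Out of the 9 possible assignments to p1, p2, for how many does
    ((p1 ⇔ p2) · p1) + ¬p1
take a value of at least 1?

4

p1 = 0, p2 = 0 ↦ 1  ≥
p1 = 0, p2 = 1/2 ↦ 1  ≥
p1 = 0, p2 = 1 ↦ 1  ≥
p1 = 1/2, p2 = 0 ↦ 1/2  <
p1 = 1/2, p2 = 1/2 ↦ 1/2  <
p1 = 1/2, p2 = 1 ↦ 1/2  <
p1 = 1, p2 = 0 ↦ 0  <
p1 = 1, p2 = 1/2 ↦ 1/2  <
p1 = 1, p2 = 1 ↦ 1  ≥
So 4 of the 9 assignments meet the threshold.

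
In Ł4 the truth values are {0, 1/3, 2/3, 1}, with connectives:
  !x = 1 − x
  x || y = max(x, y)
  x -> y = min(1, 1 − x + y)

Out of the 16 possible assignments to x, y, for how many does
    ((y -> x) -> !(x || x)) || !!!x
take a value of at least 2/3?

9

x = 0, y = 0 ↦ 1  ≥
x = 0, y = 1/3 ↦ 1  ≥
x = 0, y = 2/3 ↦ 1  ≥
x = 0, y = 1 ↦ 1  ≥
x = 1/3, y = 0 ↦ 2/3  ≥
x = 1/3, y = 1/3 ↦ 2/3  ≥
x = 1/3, y = 2/3 ↦ 1  ≥
x = 1/3, y = 1 ↦ 1  ≥
x = 2/3, y = 0 ↦ 1/3  <
x = 2/3, y = 1/3 ↦ 1/3  <
x = 2/3, y = 2/3 ↦ 1/3  <
x = 2/3, y = 1 ↦ 2/3  ≥
x = 1, y = 0 ↦ 0  <
x = 1, y = 1/3 ↦ 0  <
x = 1, y = 2/3 ↦ 0  <
x = 1, y = 1 ↦ 0  <
So 9 of the 16 assignments meet the threshold.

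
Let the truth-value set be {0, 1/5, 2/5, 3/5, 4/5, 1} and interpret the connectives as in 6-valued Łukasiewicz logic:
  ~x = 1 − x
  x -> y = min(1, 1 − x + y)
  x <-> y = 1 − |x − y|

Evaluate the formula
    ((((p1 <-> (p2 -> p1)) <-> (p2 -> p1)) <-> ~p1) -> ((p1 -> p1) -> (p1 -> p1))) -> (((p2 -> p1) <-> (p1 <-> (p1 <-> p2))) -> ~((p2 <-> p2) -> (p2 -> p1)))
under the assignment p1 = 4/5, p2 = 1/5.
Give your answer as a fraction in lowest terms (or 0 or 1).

p2 -> p1 = 1/5 -> 4/5 = 1
p1 <-> (p2 -> p1) = 4/5 <-> 1 = 4/5
p2 -> p1 = 1/5 -> 4/5 = 1
(p1 <-> (p2 -> p1)) <-> (p2 -> p1) = 4/5 <-> 1 = 4/5
~p1 = ~4/5 = 1/5
((p1 <-> (p2 -> p1)) <-> (p2 -> p1)) <-> ~p1 = 4/5 <-> 1/5 = 2/5
p1 -> p1 = 4/5 -> 4/5 = 1
p1 -> p1 = 4/5 -> 4/5 = 1
(p1 -> p1) -> (p1 -> p1) = 1 -> 1 = 1
(((p1 <-> (p2 -> p1)) <-> (p2 -> p1)) <-> ~p1) -> ((p1 -> p1) -> (p1 -> p1)) = 2/5 -> 1 = 1
p2 -> p1 = 1/5 -> 4/5 = 1
p1 <-> p2 = 4/5 <-> 1/5 = 2/5
p1 <-> (p1 <-> p2) = 4/5 <-> 2/5 = 3/5
(p2 -> p1) <-> (p1 <-> (p1 <-> p2)) = 1 <-> 3/5 = 3/5
p2 <-> p2 = 1/5 <-> 1/5 = 1
p2 -> p1 = 1/5 -> 4/5 = 1
(p2 <-> p2) -> (p2 -> p1) = 1 -> 1 = 1
~((p2 <-> p2) -> (p2 -> p1)) = ~1 = 0
((p2 -> p1) <-> (p1 <-> (p1 <-> p2))) -> ~((p2 <-> p2) -> (p2 -> p1)) = 3/5 -> 0 = 2/5
((((p1 <-> (p2 -> p1)) <-> (p2 -> p1)) <-> ~p1) -> ((p1 -> p1) -> (p1 -> p1))) -> (((p2 -> p1) <-> (p1 <-> (p1 <-> p2))) -> ~((p2 <-> p2) -> (p2 -> p1))) = 1 -> 2/5 = 2/5

2/5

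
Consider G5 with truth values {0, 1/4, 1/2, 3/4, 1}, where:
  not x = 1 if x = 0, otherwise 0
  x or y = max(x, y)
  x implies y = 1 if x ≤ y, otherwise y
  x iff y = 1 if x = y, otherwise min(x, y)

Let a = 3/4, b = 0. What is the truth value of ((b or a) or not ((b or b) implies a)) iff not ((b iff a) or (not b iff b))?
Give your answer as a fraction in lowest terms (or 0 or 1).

3/4

b or a = 0 or 3/4 = 3/4
b or b = 0 or 0 = 0
(b or b) implies a = 0 implies 3/4 = 1
not ((b or b) implies a) = not 1 = 0
(b or a) or not ((b or b) implies a) = 3/4 or 0 = 3/4
b iff a = 0 iff 3/4 = 0
not b = not 0 = 1
not b iff b = 1 iff 0 = 0
(b iff a) or (not b iff b) = 0 or 0 = 0
not ((b iff a) or (not b iff b)) = not 0 = 1
((b or a) or not ((b or b) implies a)) iff not ((b iff a) or (not b iff b)) = 3/4 iff 1 = 3/4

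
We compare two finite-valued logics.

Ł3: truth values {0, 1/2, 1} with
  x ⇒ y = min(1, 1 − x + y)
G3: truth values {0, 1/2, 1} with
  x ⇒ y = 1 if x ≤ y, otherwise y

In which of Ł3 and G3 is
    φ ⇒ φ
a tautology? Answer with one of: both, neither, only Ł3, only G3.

both

In Ł3: every assignment gives 1 — tautology.
In G3: every assignment gives 1 — tautology.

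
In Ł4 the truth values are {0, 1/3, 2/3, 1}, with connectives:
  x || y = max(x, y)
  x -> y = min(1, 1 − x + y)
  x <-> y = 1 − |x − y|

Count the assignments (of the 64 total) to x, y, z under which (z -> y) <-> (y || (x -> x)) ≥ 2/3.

value 1: 40 assignments (counts)
value 2/3: 12 assignments (counts)
value 1/3: 8 assignments
value 0: 4 assignments
So 52 of the 64 assignments meet the threshold.

52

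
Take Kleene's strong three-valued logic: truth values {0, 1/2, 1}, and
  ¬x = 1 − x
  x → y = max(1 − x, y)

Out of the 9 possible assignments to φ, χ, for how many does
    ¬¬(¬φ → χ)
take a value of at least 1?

φ = 0, χ = 0 ↦ 0  <
φ = 0, χ = 1/2 ↦ 1/2  <
φ = 0, χ = 1 ↦ 1  ≥
φ = 1/2, χ = 0 ↦ 1/2  <
φ = 1/2, χ = 1/2 ↦ 1/2  <
φ = 1/2, χ = 1 ↦ 1  ≥
φ = 1, χ = 0 ↦ 1  ≥
φ = 1, χ = 1/2 ↦ 1  ≥
φ = 1, χ = 1 ↦ 1  ≥
So 5 of the 9 assignments meet the threshold.

5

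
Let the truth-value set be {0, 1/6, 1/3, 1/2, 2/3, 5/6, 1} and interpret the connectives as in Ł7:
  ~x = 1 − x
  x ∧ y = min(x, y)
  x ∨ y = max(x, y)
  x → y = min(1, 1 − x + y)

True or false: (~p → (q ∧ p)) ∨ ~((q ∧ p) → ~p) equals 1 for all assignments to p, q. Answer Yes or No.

No

Counterexample: take p = 0, q = 0.
~p = ~0 = 1
q ∧ p = 0 ∧ 0 = 0
~p → (q ∧ p) = 1 → 0 = 0
(q ∧ p) → ~p = 0 → 1 = 1
~((q ∧ p) → ~p) = ~1 = 0
(~p → (q ∧ p)) ∨ ~((q ∧ p) → ~p) = 0 ∨ 0 = 0
This gives 0 ≠ 1.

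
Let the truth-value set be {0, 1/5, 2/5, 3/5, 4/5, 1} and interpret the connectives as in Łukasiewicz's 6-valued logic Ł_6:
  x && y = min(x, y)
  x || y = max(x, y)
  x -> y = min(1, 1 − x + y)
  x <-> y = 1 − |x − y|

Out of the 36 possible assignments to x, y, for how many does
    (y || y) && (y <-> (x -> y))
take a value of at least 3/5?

18

value 1: 6 assignments (counts)
value 4/5: 6 assignments (counts)
value 3/5: 6 assignments (counts)
value 2/5: 6 assignments
value 1/5: 6 assignments
value 0: 6 assignments
So 18 of the 36 assignments meet the threshold.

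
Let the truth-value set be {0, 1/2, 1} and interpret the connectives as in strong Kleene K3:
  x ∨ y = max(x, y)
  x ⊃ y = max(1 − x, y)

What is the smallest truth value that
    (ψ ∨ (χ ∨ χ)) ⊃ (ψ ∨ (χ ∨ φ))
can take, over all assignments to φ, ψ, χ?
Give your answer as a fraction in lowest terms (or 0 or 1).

Take φ = 0, ψ = 0, χ = 1/2:
χ ∨ χ = 1/2 ∨ 1/2 = 1/2
ψ ∨ (χ ∨ χ) = 0 ∨ 1/2 = 1/2
χ ∨ φ = 1/2 ∨ 0 = 1/2
ψ ∨ (χ ∨ φ) = 0 ∨ 1/2 = 1/2
(ψ ∨ (χ ∨ χ)) ⊃ (ψ ∨ (χ ∨ φ)) = 1/2 ⊃ 1/2 = 1/2
No assignment yields a value below 1/2, so this is the minimum.

1/2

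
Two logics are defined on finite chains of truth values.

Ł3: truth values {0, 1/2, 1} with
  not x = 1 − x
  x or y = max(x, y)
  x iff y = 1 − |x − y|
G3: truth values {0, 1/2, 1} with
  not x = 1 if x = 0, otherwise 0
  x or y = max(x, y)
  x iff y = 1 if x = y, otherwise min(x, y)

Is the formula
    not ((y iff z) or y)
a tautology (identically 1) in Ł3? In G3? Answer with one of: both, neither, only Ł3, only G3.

neither

In Ł3: at y = 0, z = 0 the value is 0 — not a tautology.
In G3: at y = 0, z = 0 the value is 0 — not a tautology.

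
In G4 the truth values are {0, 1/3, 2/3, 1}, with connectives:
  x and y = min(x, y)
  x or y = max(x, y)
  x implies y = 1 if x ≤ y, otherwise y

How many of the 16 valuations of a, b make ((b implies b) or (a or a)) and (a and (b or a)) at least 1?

a = 0, b = 0 ↦ 0  <
a = 0, b = 1/3 ↦ 0  <
a = 0, b = 2/3 ↦ 0  <
a = 0, b = 1 ↦ 0  <
a = 1/3, b = 0 ↦ 1/3  <
a = 1/3, b = 1/3 ↦ 1/3  <
a = 1/3, b = 2/3 ↦ 1/3  <
a = 1/3, b = 1 ↦ 1/3  <
a = 2/3, b = 0 ↦ 2/3  <
a = 2/3, b = 1/3 ↦ 2/3  <
a = 2/3, b = 2/3 ↦ 2/3  <
a = 2/3, b = 1 ↦ 2/3  <
a = 1, b = 0 ↦ 1  ≥
a = 1, b = 1/3 ↦ 1  ≥
a = 1, b = 2/3 ↦ 1  ≥
a = 1, b = 1 ↦ 1  ≥
So 4 of the 16 assignments meet the threshold.

4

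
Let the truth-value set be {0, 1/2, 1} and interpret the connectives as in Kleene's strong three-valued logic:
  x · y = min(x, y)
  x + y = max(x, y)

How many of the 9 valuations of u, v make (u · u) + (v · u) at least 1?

3

u = 0, v = 0 ↦ 0  <
u = 0, v = 1/2 ↦ 0  <
u = 0, v = 1 ↦ 0  <
u = 1/2, v = 0 ↦ 1/2  <
u = 1/2, v = 1/2 ↦ 1/2  <
u = 1/2, v = 1 ↦ 1/2  <
u = 1, v = 0 ↦ 1  ≥
u = 1, v = 1/2 ↦ 1  ≥
u = 1, v = 1 ↦ 1  ≥
So 3 of the 9 assignments meet the threshold.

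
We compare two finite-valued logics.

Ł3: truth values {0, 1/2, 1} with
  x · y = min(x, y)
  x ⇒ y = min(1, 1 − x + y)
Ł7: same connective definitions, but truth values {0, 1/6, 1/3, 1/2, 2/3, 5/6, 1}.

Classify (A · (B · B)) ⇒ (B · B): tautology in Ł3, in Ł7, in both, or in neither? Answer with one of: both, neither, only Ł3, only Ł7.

In Ł3: every assignment gives 1 — tautology.
In Ł7: every assignment gives 1 — tautology.

both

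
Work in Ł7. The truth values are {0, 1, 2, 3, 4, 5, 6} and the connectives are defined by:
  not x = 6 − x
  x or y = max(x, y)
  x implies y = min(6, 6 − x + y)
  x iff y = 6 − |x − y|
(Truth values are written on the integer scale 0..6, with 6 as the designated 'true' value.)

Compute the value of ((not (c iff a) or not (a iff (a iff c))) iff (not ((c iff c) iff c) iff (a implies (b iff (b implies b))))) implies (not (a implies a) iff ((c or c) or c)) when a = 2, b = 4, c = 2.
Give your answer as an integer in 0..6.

4

c iff a = 2 iff 2 = 6
not (c iff a) = not 6 = 0
a iff c = 2 iff 2 = 6
a iff (a iff c) = 2 iff 6 = 2
not (a iff (a iff c)) = not 2 = 4
not (c iff a) or not (a iff (a iff c)) = 0 or 4 = 4
c iff c = 2 iff 2 = 6
(c iff c) iff c = 6 iff 2 = 2
not ((c iff c) iff c) = not 2 = 4
b implies b = 4 implies 4 = 6
b iff (b implies b) = 4 iff 6 = 4
a implies (b iff (b implies b)) = 2 implies 4 = 6
not ((c iff c) iff c) iff (a implies (b iff (b implies b))) = 4 iff 6 = 4
(not (c iff a) or not (a iff (a iff c))) iff (not ((c iff c) iff c) iff (a implies (b iff (b implies b)))) = 4 iff 4 = 6
a implies a = 2 implies 2 = 6
not (a implies a) = not 6 = 0
c or c = 2 or 2 = 2
(c or c) or c = 2 or 2 = 2
not (a implies a) iff ((c or c) or c) = 0 iff 2 = 4
((not (c iff a) or not (a iff (a iff c))) iff (not ((c iff c) iff c) iff (a implies (b iff (b implies b))))) implies (not (a implies a) iff ((c or c) or c)) = 6 implies 4 = 4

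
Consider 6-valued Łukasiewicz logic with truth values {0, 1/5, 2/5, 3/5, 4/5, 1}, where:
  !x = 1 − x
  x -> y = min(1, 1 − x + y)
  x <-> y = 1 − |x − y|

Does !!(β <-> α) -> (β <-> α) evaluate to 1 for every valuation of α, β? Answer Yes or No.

Yes

At α = 4/5, β = 1/5, for instance:
β <-> α = 1/5 <-> 4/5 = 2/5
!(β <-> α) = !2/5 = 3/5
!!(β <-> α) = !3/5 = 2/5
!!(β <-> α) -> (β <-> α) = 2/5 -> 2/5 = 1
and checking the remaining 35 assignments likewise gives ≥ 1 in every case.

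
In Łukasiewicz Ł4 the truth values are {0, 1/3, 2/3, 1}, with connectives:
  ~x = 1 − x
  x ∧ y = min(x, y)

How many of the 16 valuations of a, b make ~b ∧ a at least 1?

1

a = 0, b = 0 ↦ 0  <
a = 0, b = 1/3 ↦ 0  <
a = 0, b = 2/3 ↦ 0  <
a = 0, b = 1 ↦ 0  <
a = 1/3, b = 0 ↦ 1/3  <
a = 1/3, b = 1/3 ↦ 1/3  <
a = 1/3, b = 2/3 ↦ 1/3  <
a = 1/3, b = 1 ↦ 0  <
a = 2/3, b = 0 ↦ 2/3  <
a = 2/3, b = 1/3 ↦ 2/3  <
a = 2/3, b = 2/3 ↦ 1/3  <
a = 2/3, b = 1 ↦ 0  <
a = 1, b = 0 ↦ 1  ≥
a = 1, b = 1/3 ↦ 2/3  <
a = 1, b = 2/3 ↦ 1/3  <
a = 1, b = 1 ↦ 0  <
So 1 of the 16 assignments meets the threshold.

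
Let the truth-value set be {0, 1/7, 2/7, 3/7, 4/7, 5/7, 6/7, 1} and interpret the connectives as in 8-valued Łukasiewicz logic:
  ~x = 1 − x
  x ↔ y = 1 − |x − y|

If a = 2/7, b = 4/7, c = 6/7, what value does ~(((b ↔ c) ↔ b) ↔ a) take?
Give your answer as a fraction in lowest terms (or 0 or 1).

b ↔ c = 4/7 ↔ 6/7 = 5/7
(b ↔ c) ↔ b = 5/7 ↔ 4/7 = 6/7
((b ↔ c) ↔ b) ↔ a = 6/7 ↔ 2/7 = 3/7
~(((b ↔ c) ↔ b) ↔ a) = ~3/7 = 4/7

4/7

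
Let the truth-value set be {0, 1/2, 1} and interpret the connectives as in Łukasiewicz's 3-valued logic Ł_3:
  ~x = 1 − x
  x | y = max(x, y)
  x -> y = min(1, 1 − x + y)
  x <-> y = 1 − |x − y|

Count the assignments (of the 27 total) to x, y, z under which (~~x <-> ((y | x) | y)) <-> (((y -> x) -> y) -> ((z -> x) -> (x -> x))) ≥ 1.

value 1: 18 assignments (counts)
value 1/2: 6 assignments
value 0: 3 assignments
So 18 of the 27 assignments meet the threshold.

18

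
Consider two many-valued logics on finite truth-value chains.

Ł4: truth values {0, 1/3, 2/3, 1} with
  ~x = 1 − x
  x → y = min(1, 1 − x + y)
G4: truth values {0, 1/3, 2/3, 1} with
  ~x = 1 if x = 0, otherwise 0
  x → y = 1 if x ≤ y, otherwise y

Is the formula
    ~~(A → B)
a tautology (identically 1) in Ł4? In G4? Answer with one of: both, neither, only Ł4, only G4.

In Ł4: at A = 1/3, B = 0 the value is 2/3 — not a tautology.
In G4: at A = 1/3, B = 0 the value is 0 — not a tautology.

neither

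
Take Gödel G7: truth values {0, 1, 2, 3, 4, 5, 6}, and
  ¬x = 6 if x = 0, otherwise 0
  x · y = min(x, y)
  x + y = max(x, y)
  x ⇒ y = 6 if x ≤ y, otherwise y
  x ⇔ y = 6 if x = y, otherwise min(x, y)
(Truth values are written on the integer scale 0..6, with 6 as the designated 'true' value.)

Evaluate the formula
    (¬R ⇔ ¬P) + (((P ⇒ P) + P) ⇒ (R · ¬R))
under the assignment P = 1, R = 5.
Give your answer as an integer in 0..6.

¬R = ¬5 = 0
¬P = ¬1 = 0
¬R ⇔ ¬P = 0 ⇔ 0 = 6
P ⇒ P = 1 ⇒ 1 = 6
(P ⇒ P) + P = 6 + 1 = 6
¬R = ¬5 = 0
R · ¬R = 5 · 0 = 0
((P ⇒ P) + P) ⇒ (R · ¬R) = 6 ⇒ 0 = 0
(¬R ⇔ ¬P) + (((P ⇒ P) + P) ⇒ (R · ¬R)) = 6 + 0 = 6

6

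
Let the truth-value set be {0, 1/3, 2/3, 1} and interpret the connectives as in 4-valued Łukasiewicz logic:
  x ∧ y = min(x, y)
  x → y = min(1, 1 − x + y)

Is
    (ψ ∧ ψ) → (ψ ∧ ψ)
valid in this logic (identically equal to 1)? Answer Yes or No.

ψ = 0 ↦ 1
ψ = 1/3 ↦ 1
ψ = 2/3 ↦ 1
ψ = 1 ↦ 1
Every assignment gives a value ≥ 1.

Yes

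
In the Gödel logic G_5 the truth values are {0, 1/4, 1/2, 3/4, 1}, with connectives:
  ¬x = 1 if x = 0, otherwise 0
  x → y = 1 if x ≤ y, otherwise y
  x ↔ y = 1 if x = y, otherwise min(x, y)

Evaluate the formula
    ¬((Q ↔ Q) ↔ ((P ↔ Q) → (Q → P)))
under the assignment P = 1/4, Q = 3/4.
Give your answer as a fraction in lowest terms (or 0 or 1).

0

Q ↔ Q = 3/4 ↔ 3/4 = 1
P ↔ Q = 1/4 ↔ 3/4 = 1/4
Q → P = 3/4 → 1/4 = 1/4
(P ↔ Q) → (Q → P) = 1/4 → 1/4 = 1
(Q ↔ Q) ↔ ((P ↔ Q) → (Q → P)) = 1 ↔ 1 = 1
¬((Q ↔ Q) ↔ ((P ↔ Q) → (Q → P))) = ¬1 = 0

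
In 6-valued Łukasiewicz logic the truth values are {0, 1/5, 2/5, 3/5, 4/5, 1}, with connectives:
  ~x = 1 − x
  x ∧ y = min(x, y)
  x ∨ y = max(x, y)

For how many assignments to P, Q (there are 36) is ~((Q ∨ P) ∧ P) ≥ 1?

value 1: 6 assignments (counts)
value 4/5: 6 assignments
value 3/5: 6 assignments
value 2/5: 6 assignments
value 1/5: 6 assignments
value 0: 6 assignments
So 6 of the 36 assignments meet the threshold.

6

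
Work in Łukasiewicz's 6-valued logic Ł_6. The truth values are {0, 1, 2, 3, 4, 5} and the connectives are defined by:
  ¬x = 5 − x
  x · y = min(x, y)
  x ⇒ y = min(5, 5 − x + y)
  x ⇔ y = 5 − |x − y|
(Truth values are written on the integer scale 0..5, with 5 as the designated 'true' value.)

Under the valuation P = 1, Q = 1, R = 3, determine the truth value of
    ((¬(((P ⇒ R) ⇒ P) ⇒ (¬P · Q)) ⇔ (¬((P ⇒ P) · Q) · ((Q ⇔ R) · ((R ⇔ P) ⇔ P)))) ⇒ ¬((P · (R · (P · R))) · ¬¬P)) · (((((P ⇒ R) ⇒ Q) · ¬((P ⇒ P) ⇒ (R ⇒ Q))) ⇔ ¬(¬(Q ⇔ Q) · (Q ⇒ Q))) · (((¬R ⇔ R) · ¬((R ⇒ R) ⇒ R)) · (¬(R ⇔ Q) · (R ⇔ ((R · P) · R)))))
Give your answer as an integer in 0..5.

1

P ⇒ R = 1 ⇒ 3 = 5
(P ⇒ R) ⇒ P = 5 ⇒ 1 = 1
¬P = ¬1 = 4
¬P · Q = 4 · 1 = 1
((P ⇒ R) ⇒ P) ⇒ (¬P · Q) = 1 ⇒ 1 = 5
¬(((P ⇒ R) ⇒ P) ⇒ (¬P · Q)) = ¬5 = 0
P ⇒ P = 1 ⇒ 1 = 5
(P ⇒ P) · Q = 5 · 1 = 1
¬((P ⇒ P) · Q) = ¬1 = 4
Q ⇔ R = 1 ⇔ 3 = 3
R ⇔ P = 3 ⇔ 1 = 3
(R ⇔ P) ⇔ P = 3 ⇔ 1 = 3
(Q ⇔ R) · ((R ⇔ P) ⇔ P) = 3 · 3 = 3
¬((P ⇒ P) · Q) · ((Q ⇔ R) · ((R ⇔ P) ⇔ P)) = 4 · 3 = 3
¬(((P ⇒ R) ⇒ P) ⇒ (¬P · Q)) ⇔ (¬((P ⇒ P) · Q) · ((Q ⇔ R) · ((R ⇔ P) ⇔ P))) = 0 ⇔ 3 = 2
P · R = 1 · 3 = 1
R · (P · R) = 3 · 1 = 1
P · (R · (P · R)) = 1 · 1 = 1
¬P = ¬1 = 4
¬¬P = ¬4 = 1
(P · (R · (P · R))) · ¬¬P = 1 · 1 = 1
¬((P · (R · (P · R))) · ¬¬P) = ¬1 = 4
(¬(((P ⇒ R) ⇒ P) ⇒ (¬P · Q)) ⇔ (¬((P ⇒ P) · Q) · ((Q ⇔ R) · ((R ⇔ P) ⇔ P)))) ⇒ ¬((P · (R · (P · R))) · ¬¬P) = 2 ⇒ 4 = 5
P ⇒ R = 1 ⇒ 3 = 5
(P ⇒ R) ⇒ Q = 5 ⇒ 1 = 1
P ⇒ P = 1 ⇒ 1 = 5
R ⇒ Q = 3 ⇒ 1 = 3
(P ⇒ P) ⇒ (R ⇒ Q) = 5 ⇒ 3 = 3
¬((P ⇒ P) ⇒ (R ⇒ Q)) = ¬3 = 2
((P ⇒ R) ⇒ Q) · ¬((P ⇒ P) ⇒ (R ⇒ Q)) = 1 · 2 = 1
Q ⇔ Q = 1 ⇔ 1 = 5
¬(Q ⇔ Q) = ¬5 = 0
Q ⇒ Q = 1 ⇒ 1 = 5
¬(Q ⇔ Q) · (Q ⇒ Q) = 0 · 5 = 0
¬(¬(Q ⇔ Q) · (Q ⇒ Q)) = ¬0 = 5
(((P ⇒ R) ⇒ Q) · ¬((P ⇒ P) ⇒ (R ⇒ Q))) ⇔ ¬(¬(Q ⇔ Q) · (Q ⇒ Q)) = 1 ⇔ 5 = 1
¬R = ¬3 = 2
¬R ⇔ R = 2 ⇔ 3 = 4
R ⇒ R = 3 ⇒ 3 = 5
(R ⇒ R) ⇒ R = 5 ⇒ 3 = 3
¬((R ⇒ R) ⇒ R) = ¬3 = 2
(¬R ⇔ R) · ¬((R ⇒ R) ⇒ R) = 4 · 2 = 2
R ⇔ Q = 3 ⇔ 1 = 3
¬(R ⇔ Q) = ¬3 = 2
R · P = 3 · 1 = 1
(R · P) · R = 1 · 3 = 1
R ⇔ ((R · P) · R) = 3 ⇔ 1 = 3
¬(R ⇔ Q) · (R ⇔ ((R · P) · R)) = 2 · 3 = 2
((¬R ⇔ R) · ¬((R ⇒ R) ⇒ R)) · (¬(R ⇔ Q) · (R ⇔ ((R · P) · R))) = 2 · 2 = 2
((((P ⇒ R) ⇒ Q) · ¬((P ⇒ P) ⇒ (R ⇒ Q))) ⇔ ¬(¬(Q ⇔ Q) · (Q ⇒ Q))) · (((¬R ⇔ R) · ¬((R ⇒ R) ⇒ R)) · (¬(R ⇔ Q) · (R ⇔ ((R · P) · R)))) = 1 · 2 = 1
((¬(((P ⇒ R) ⇒ P) ⇒ (¬P · Q)) ⇔ (¬((P ⇒ P) · Q) · ((Q ⇔ R) · ((R ⇔ P) ⇔ P)))) ⇒ ¬((P · (R · (P · R))) · ¬¬P)) · (((((P ⇒ R) ⇒ Q) · ¬((P ⇒ P) ⇒ (R ⇒ Q))) ⇔ ¬(¬(Q ⇔ Q) · (Q ⇒ Q))) · (((¬R ⇔ R) · ¬((R ⇒ R) ⇒ R)) · (¬(R ⇔ Q) · (R ⇔ ((R · P) · R))))) = 5 · 1 = 1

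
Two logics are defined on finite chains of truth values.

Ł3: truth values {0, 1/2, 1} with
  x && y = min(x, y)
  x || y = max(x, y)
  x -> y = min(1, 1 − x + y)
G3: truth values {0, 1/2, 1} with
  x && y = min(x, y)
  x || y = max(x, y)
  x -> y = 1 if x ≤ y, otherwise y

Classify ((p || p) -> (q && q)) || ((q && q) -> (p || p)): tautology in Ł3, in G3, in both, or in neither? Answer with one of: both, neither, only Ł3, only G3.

both

In Ł3: every assignment gives 1 — tautology.
In G3: every assignment gives 1 — tautology.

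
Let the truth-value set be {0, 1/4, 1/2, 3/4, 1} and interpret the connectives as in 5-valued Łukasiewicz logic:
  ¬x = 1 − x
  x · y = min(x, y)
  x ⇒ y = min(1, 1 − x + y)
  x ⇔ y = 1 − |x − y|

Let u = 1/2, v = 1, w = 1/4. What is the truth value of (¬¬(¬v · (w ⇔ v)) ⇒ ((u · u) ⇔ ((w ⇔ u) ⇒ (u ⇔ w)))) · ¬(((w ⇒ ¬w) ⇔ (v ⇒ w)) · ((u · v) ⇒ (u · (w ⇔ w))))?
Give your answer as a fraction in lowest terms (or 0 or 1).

3/4

¬v = ¬1 = 0
w ⇔ v = 1/4 ⇔ 1 = 1/4
¬v · (w ⇔ v) = 0 · 1/4 = 0
¬(¬v · (w ⇔ v)) = ¬0 = 1
¬¬(¬v · (w ⇔ v)) = ¬1 = 0
u · u = 1/2 · 1/2 = 1/2
w ⇔ u = 1/4 ⇔ 1/2 = 3/4
u ⇔ w = 1/2 ⇔ 1/4 = 3/4
(w ⇔ u) ⇒ (u ⇔ w) = 3/4 ⇒ 3/4 = 1
(u · u) ⇔ ((w ⇔ u) ⇒ (u ⇔ w)) = 1/2 ⇔ 1 = 1/2
¬¬(¬v · (w ⇔ v)) ⇒ ((u · u) ⇔ ((w ⇔ u) ⇒ (u ⇔ w))) = 0 ⇒ 1/2 = 1
¬w = ¬1/4 = 3/4
w ⇒ ¬w = 1/4 ⇒ 3/4 = 1
v ⇒ w = 1 ⇒ 1/4 = 1/4
(w ⇒ ¬w) ⇔ (v ⇒ w) = 1 ⇔ 1/4 = 1/4
u · v = 1/2 · 1 = 1/2
w ⇔ w = 1/4 ⇔ 1/4 = 1
u · (w ⇔ w) = 1/2 · 1 = 1/2
(u · v) ⇒ (u · (w ⇔ w)) = 1/2 ⇒ 1/2 = 1
((w ⇒ ¬w) ⇔ (v ⇒ w)) · ((u · v) ⇒ (u · (w ⇔ w))) = 1/4 · 1 = 1/4
¬(((w ⇒ ¬w) ⇔ (v ⇒ w)) · ((u · v) ⇒ (u · (w ⇔ w)))) = ¬1/4 = 3/4
(¬¬(¬v · (w ⇔ v)) ⇒ ((u · u) ⇔ ((w ⇔ u) ⇒ (u ⇔ w)))) · ¬(((w ⇒ ¬w) ⇔ (v ⇒ w)) · ((u · v) ⇒ (u · (w ⇔ w)))) = 1 · 3/4 = 3/4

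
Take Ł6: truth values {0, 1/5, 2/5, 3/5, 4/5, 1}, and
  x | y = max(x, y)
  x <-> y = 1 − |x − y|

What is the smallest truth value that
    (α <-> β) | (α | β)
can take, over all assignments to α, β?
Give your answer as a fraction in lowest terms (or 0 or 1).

3/5

Take α = 0, β = 2/5:
α <-> β = 0 <-> 2/5 = 3/5
α | β = 0 | 2/5 = 2/5
(α <-> β) | (α | β) = 3/5 | 2/5 = 3/5
No assignment yields a value below 3/5, so this is the minimum.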